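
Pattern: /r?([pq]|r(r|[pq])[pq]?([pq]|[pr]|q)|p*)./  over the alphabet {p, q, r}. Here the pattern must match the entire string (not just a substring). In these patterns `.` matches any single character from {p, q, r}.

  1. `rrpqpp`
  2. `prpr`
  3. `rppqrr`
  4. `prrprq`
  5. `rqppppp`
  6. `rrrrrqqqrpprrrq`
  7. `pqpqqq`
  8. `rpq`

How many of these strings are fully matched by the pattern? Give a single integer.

1 → match
2 → no match
3 → no match
4 → no match
5 → no match
6 → no match
7 → no match
8 → match
Total matched: 2

2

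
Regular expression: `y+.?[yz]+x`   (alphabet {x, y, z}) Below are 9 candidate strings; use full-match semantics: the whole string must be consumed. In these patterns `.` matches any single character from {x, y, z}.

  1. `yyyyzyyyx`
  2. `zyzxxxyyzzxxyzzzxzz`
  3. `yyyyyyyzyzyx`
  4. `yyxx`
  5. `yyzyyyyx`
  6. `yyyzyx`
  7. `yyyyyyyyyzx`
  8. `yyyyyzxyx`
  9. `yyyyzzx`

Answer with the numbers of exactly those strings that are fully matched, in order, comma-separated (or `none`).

1, 3, 5, 6, 7, 9

1 → match
2 → no match — must start with `y`
3 → match
4 → no match
5 → match
6 → match
7 → match
8 → no match
9 → match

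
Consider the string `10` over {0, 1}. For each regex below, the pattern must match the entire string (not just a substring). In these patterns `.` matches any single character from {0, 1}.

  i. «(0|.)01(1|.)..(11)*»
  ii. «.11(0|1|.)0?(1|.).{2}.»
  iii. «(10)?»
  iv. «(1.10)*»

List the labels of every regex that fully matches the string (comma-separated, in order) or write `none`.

i → no match
ii → no match
iii → match
iv → no match

iii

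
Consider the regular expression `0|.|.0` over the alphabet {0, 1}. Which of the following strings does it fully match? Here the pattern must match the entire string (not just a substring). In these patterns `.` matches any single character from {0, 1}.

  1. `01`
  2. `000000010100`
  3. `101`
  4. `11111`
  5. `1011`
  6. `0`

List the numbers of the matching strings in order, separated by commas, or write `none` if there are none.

6

1. `01` → no match
2. `000000010100` → no match
3. `101` → no match
4. `11111` → no match
5. `1011` → no match
6. `0` → match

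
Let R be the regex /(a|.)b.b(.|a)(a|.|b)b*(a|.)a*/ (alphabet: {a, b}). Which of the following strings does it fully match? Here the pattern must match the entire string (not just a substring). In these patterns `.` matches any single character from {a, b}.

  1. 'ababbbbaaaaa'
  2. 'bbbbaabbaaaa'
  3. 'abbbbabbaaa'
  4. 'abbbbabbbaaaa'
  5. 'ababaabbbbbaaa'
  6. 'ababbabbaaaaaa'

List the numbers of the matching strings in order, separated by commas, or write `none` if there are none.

1, 2, 3, 4, 5, 6

1 → match
2 → match
3 → match
4 → match
5 → match
6 → match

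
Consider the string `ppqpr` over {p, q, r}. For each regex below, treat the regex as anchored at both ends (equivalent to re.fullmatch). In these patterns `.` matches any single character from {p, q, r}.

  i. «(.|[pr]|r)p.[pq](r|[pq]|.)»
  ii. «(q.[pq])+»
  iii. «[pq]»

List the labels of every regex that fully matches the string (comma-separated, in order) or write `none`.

i → match
ii → no match — must start with `q`
iii → no match

i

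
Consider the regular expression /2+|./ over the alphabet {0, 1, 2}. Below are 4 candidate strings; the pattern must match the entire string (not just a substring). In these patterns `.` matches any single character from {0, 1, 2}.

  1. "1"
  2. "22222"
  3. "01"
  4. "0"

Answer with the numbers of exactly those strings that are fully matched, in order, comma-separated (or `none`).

1, 2, 4

1 → match
2 → match
3 → no match
4 → match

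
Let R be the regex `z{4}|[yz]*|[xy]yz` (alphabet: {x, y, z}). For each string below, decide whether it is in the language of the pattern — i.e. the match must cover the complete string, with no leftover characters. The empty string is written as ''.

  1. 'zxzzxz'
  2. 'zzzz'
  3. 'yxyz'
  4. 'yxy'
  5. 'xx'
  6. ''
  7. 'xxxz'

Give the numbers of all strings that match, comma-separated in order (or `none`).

2, 6

1 → no match
2 → match
3 → no match
4 → no match
5 → no match
6 → match
7 → no match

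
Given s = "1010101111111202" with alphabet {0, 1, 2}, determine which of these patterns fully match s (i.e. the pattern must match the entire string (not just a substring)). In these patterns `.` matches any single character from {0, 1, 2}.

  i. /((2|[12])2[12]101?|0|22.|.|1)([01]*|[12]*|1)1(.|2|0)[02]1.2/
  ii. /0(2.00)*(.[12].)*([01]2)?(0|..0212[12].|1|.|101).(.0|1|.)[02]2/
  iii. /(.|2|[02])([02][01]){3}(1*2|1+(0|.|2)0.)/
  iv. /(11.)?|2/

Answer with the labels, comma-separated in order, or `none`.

i → no match
ii → no match — must start with "0"
iii → match
iv → no match

iii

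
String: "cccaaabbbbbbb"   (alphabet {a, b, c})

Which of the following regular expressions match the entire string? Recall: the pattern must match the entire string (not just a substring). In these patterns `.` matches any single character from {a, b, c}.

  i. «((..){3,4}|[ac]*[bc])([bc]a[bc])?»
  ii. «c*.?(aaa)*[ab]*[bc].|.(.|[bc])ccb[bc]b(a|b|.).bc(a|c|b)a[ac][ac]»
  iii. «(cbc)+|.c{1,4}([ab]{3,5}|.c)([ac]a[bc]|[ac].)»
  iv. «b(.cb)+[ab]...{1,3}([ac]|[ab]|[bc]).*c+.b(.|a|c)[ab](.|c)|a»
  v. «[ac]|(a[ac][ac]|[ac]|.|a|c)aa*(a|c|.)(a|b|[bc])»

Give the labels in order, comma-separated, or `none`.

i → no match
ii → match
iii → no match
iv → no match
v → no match

ii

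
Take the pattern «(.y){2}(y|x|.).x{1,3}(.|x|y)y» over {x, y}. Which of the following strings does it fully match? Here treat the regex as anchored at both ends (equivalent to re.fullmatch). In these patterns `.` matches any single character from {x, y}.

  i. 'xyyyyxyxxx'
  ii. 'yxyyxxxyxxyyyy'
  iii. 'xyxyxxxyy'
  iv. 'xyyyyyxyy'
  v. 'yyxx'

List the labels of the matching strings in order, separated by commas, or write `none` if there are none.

i. 'xyyyyxyxxx' → no match — must end with 'y'
ii → no match
iii. 'xyxyxxxyy' → match
iv. 'xyyyyyxyy' → match
v. 'yyxx' → no match — must end with 'y'

iii, iv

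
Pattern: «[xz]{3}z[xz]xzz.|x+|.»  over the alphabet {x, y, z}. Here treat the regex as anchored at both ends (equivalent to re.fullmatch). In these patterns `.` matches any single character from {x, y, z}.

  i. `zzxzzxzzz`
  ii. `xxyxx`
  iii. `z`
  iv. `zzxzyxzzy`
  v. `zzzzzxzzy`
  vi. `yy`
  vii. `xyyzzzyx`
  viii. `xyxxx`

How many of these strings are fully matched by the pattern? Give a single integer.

i. `zzxzzxzzz` → match
ii. `xxyxx` → no match
iii. `z` → match
iv. `zzxzyxzzy` → no match
v. `zzzzzxzzy` → match
vi. `yy` → no match
vii. `xyyzzzyx` → no match
viii. `xyxxx` → no match
Total matched: 3

3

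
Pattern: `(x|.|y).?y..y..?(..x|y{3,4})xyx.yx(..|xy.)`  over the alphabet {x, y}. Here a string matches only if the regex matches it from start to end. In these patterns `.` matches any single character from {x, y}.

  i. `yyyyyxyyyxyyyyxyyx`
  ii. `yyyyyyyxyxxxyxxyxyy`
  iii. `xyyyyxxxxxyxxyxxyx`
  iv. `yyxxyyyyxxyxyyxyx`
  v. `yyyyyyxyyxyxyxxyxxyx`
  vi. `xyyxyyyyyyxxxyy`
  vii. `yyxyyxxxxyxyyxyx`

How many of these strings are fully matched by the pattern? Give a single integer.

i → no match
ii → match
iii → match
iv → match
v → no match
vi → no match
vii → no match
Total matched: 3

3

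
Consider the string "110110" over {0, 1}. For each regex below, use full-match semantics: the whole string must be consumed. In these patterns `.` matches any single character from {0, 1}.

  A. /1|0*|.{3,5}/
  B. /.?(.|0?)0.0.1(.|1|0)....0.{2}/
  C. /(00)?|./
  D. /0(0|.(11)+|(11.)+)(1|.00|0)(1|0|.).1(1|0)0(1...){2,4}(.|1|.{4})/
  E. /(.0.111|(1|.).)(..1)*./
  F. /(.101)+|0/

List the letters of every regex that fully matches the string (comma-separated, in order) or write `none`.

A → no match
B → no match
C → no match
D → no match — must start with "0"
E → match
F → no match

E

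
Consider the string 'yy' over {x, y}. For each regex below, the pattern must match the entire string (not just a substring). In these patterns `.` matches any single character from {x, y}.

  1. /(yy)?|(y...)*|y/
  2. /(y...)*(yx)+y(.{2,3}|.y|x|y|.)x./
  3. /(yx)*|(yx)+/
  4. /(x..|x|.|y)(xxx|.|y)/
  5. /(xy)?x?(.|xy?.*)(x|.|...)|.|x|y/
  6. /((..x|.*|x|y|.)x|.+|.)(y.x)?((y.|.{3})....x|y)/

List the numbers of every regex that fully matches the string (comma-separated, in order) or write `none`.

1 → match
2 → no match
3 → no match
4 → match
5 → match
6 → match

1, 4, 5, 6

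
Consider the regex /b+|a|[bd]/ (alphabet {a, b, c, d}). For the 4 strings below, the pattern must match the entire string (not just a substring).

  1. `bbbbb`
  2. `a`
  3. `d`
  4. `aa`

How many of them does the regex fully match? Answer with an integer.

1 → match
2 → match
3 → match
4 → no match
Total matched: 3

3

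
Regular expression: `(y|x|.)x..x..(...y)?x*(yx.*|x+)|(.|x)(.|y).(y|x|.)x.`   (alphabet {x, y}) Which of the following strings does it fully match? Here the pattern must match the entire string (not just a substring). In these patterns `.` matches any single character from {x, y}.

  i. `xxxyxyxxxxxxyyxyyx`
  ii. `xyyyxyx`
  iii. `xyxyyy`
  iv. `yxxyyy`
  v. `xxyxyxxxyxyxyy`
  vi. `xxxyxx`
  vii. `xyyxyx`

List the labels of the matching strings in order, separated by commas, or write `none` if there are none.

vi

i → no match
ii → no match
iii → no match
iv → no match
v → no match
vi → match
vii → no match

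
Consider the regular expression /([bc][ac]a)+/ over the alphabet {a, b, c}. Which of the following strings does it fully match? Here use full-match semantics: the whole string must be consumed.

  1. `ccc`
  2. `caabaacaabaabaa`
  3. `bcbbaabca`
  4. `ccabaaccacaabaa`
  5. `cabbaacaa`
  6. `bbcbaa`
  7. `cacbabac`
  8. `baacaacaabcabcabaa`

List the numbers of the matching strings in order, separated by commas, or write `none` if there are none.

1 → no match — must end with `a`
2 → match
3 → no match
4 → match
5 → no match
6 → no match
7 → no match — must end with `a`
8 → match

2, 4, 8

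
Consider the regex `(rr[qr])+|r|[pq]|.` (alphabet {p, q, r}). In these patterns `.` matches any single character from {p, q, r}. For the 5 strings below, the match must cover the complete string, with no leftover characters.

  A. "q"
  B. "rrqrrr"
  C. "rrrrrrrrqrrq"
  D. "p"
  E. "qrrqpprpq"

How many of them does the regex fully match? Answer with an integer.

A. "q" → match
B. "rrqrrr" → match
C. "rrrrrrrrqrrq" → match
D. "p" → match
E. "qrrqpprpq" → no match
Total matched: 4

4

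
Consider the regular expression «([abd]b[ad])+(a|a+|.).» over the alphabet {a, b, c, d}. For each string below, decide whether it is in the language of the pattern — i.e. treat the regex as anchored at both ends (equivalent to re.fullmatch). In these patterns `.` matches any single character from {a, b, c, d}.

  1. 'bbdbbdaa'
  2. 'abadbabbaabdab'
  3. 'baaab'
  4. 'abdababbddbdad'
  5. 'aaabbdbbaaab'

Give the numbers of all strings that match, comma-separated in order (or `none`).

1, 2, 4

1 → match
2 → match
3 → no match
4 → match
5 → no match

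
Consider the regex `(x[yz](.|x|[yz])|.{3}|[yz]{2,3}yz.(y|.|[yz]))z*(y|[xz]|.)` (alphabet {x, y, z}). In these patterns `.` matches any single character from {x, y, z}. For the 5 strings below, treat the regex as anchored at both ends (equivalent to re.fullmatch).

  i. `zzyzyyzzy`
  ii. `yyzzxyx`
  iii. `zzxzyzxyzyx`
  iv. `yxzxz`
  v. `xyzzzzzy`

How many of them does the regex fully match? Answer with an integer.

i. `zzyzyyzzy` → match
ii. `yyzzxyx` → no match
iii. `zzxzyzxyzyx` → no match
iv. `yxzxz` → no match
v. `xyzzzzzy` → match
Total matched: 2

2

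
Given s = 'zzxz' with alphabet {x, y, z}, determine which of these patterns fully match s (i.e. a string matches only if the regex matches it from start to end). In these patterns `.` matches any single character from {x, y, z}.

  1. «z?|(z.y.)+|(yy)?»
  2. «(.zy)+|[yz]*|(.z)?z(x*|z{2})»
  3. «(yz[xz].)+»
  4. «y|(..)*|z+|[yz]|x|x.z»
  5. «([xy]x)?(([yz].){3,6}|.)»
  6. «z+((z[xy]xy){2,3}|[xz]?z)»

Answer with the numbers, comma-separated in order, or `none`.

1 → no match
2 → no match
3 → no match — must start with 'yz'
4 → match
5 → no match
6 → match

4, 6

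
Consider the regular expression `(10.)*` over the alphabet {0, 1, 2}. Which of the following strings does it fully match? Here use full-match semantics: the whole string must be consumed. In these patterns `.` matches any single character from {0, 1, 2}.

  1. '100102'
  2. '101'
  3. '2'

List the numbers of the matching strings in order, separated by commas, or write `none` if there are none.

1, 2

1 → match
2 → match
3 → no match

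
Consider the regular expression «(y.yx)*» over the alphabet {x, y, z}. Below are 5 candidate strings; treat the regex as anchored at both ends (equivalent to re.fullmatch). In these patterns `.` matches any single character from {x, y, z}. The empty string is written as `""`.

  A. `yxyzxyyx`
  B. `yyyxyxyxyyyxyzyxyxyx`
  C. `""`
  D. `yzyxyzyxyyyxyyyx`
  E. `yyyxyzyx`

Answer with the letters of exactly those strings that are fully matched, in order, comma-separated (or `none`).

A → no match
B → match
C → match
D → match
E → match

B, C, D, E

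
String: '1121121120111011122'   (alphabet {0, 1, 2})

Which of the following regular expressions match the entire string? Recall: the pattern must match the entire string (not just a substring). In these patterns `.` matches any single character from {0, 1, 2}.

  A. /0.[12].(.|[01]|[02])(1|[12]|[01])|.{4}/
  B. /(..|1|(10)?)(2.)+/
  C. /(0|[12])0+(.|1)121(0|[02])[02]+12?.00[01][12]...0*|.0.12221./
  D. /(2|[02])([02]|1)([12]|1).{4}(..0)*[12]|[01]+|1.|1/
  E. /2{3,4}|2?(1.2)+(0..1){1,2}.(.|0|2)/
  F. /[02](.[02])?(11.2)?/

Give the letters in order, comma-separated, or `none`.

A → no match
B → no match
C → no match
D → no match
E → match
F → no match

E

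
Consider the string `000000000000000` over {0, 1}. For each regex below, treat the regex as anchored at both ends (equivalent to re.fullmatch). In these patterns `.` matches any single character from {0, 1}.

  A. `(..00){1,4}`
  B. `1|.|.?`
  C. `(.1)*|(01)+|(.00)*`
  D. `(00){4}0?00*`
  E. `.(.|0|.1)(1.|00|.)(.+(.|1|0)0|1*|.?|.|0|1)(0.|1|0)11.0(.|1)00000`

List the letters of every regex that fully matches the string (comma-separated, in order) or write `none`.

A → no match
B → no match
C → match
D → match
E → no match

C, D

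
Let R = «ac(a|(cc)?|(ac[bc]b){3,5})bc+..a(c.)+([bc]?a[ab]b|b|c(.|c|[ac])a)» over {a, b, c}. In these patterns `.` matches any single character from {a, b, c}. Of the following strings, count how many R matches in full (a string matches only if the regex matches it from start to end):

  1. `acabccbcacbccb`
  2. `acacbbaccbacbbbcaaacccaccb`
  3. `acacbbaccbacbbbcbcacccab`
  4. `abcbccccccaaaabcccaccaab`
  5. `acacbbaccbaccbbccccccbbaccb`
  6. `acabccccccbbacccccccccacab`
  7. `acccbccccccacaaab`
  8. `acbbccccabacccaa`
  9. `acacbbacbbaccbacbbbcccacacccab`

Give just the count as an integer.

1 → match
2 → match
3 → match
4 → no match — must start with `ac`
5 → match
6 → match
7 → match
8 → no match
9 → match
Total matched: 7

7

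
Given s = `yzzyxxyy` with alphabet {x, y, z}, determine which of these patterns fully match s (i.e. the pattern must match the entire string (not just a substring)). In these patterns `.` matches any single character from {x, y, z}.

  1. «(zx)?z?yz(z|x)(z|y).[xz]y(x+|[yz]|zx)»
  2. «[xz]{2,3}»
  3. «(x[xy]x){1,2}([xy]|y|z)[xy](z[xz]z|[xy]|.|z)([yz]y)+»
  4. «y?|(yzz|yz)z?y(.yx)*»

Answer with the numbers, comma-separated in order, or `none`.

1

1 → match
2 → no match
3 → no match — must start with `x`
4 → no match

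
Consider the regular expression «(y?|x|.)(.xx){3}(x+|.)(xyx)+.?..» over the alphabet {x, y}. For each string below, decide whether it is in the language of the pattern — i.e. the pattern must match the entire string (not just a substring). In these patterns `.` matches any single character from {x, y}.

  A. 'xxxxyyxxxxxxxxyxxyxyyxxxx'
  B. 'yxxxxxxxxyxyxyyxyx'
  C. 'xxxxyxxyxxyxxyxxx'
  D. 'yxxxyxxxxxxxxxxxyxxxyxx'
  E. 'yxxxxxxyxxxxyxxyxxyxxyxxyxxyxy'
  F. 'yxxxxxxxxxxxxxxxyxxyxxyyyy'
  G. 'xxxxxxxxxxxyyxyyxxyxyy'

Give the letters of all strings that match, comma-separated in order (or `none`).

A → no match
B → no match
C → no match
D → no match
E → no match
F → no match
G → no match

none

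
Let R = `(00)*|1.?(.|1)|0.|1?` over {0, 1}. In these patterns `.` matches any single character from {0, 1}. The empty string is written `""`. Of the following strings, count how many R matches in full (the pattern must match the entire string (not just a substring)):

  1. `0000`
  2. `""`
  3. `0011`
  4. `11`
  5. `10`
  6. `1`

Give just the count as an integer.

1 → match
2 → match
3 → no match
4 → match
5 → match
6 → match
Total matched: 5

5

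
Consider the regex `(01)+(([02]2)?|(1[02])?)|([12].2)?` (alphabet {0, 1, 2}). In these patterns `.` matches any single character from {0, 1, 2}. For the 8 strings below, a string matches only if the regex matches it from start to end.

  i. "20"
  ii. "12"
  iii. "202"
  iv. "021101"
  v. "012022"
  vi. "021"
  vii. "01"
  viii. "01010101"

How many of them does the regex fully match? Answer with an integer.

i → no match
ii → no match
iii → match
iv → no match
v → no match
vi → no match
vii → match
viii → match
Total matched: 3

3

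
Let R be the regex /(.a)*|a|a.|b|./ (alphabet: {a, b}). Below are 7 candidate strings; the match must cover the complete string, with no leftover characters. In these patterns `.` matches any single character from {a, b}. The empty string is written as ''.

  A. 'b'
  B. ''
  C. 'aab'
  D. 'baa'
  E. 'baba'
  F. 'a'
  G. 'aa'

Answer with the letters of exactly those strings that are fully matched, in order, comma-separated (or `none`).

A → match
B → match
C → no match
D → no match
E → match
F → match
G → match

A, B, E, F, G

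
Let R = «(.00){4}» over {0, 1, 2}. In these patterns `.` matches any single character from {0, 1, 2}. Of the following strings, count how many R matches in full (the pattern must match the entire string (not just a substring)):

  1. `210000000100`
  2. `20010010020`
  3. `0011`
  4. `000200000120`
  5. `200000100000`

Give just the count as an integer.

1 → no match
2 → no match — must end with `00`
3 → no match — must end with `00`
4 → no match — must end with `00`
5 → match
Total matched: 1

1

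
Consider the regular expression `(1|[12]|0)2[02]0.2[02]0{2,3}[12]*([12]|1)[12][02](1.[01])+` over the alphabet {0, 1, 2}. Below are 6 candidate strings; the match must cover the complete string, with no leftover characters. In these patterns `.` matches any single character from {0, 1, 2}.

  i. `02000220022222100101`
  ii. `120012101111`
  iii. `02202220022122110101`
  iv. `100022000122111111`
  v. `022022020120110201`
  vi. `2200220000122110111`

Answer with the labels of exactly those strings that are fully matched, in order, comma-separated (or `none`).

i, iii, vi

i → match
ii → no match
iii → match
iv → no match
v → no match
vi → match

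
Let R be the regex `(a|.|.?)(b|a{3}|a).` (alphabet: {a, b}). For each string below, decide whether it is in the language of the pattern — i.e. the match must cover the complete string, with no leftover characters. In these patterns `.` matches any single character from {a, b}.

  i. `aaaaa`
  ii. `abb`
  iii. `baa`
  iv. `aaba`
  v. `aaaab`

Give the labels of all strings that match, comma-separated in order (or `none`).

i → match
ii → match
iii → match
iv → no match
v → match

i, ii, iii, v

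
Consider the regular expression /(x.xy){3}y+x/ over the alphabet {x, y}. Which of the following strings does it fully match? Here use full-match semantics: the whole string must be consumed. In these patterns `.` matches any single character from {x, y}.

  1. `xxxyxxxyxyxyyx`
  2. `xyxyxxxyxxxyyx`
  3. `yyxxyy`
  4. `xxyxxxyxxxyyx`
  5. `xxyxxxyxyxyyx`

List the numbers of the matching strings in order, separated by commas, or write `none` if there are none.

1 → match
2 → match
3. `yyxxyy` → no match — must start with `x`
4 → no match
5 → no match

1, 2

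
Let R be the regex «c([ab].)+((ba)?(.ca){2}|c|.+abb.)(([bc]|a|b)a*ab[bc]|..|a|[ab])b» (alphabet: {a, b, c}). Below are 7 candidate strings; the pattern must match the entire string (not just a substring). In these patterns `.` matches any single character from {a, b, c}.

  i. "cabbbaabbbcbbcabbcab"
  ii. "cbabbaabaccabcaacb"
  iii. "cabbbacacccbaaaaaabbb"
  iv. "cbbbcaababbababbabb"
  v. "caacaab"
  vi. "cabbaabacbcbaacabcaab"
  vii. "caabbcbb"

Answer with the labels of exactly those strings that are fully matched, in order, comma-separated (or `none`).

i → match
ii → match
iii → no match
iv → match
v → match
vi → match
vii → match

i, ii, iv, v, vi, vii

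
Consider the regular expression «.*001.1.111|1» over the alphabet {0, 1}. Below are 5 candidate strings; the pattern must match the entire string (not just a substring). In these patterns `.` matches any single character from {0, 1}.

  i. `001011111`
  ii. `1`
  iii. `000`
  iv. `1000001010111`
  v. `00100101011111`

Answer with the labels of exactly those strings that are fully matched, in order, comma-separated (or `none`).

i → match
ii → match
iii → no match
iv → match
v → no match

i, ii, iv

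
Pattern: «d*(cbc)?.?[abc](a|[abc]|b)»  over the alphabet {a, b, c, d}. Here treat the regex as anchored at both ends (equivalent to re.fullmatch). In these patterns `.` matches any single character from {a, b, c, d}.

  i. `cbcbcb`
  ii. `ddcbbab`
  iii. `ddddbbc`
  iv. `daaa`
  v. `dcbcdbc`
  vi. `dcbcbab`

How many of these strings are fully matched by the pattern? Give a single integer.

5

i → match
ii → no match
iii → match
iv → match
v → match
vi → match
Total matched: 5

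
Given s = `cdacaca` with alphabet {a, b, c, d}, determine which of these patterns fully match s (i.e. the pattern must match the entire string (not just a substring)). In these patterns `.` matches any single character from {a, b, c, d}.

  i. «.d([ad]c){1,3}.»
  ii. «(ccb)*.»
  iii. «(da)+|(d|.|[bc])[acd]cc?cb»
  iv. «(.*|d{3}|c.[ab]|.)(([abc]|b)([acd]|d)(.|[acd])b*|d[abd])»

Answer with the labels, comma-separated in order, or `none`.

i, iv

i → match
ii → no match
iii → no match
iv → match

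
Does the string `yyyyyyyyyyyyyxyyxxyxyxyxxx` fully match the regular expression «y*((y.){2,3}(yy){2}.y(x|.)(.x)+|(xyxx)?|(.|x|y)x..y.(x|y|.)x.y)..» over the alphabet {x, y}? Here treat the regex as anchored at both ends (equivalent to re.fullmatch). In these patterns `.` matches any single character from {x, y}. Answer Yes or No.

Yes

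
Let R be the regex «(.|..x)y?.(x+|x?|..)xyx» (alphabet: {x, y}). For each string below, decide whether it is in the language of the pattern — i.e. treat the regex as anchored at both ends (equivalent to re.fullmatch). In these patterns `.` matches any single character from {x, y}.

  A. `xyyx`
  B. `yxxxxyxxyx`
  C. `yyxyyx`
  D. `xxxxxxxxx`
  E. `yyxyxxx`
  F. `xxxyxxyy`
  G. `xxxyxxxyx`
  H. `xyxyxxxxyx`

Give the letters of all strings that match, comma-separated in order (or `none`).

A → no match — must end with `xyx`
B → no match
C → no match — must end with `xyx`
D → no match — must end with `xyx`
E → no match — must end with `xyx`
F → no match — must end with `xyx`
G → match
H → match

G, H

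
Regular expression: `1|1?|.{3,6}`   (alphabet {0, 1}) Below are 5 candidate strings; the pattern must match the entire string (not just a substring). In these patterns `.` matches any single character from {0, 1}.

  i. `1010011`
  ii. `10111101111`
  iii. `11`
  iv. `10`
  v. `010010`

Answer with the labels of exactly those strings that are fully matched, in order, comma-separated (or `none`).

v

i. `1010011` → no match
ii. `10111101111` → no match
iii. `11` → no match
iv. `10` → no match
v. `010010` → match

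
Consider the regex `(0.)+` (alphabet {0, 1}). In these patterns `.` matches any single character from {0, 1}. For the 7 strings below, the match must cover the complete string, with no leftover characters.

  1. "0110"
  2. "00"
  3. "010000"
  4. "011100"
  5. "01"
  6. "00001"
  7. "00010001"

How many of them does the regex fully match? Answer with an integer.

4

1 → no match
2 → match
3 → match
4 → no match
5 → match
6 → no match
7 → match
Total matched: 4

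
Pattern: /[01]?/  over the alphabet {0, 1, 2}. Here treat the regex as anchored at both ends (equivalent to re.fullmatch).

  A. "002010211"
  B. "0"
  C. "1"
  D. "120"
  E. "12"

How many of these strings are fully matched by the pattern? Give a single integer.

2

A → no match
B → match
C → match
D → no match
E → no match
Total matched: 2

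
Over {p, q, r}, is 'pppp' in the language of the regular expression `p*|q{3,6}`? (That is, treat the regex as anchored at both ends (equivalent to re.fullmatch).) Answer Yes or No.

Yes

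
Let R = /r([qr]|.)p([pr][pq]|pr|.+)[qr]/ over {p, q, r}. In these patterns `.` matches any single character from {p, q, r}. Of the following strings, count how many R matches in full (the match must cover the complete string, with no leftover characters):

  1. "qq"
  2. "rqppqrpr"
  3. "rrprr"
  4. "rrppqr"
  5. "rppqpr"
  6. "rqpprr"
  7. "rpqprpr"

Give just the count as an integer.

1. "qq" → no match — must start with "r"
2. "rqppqrpr" → match
3. "rrprr" → match
4. "rrppqr" → match
5. "rppqpr" → match
6. "rqpprr" → match
7. "rpqprpr" → no match
Total matched: 5

5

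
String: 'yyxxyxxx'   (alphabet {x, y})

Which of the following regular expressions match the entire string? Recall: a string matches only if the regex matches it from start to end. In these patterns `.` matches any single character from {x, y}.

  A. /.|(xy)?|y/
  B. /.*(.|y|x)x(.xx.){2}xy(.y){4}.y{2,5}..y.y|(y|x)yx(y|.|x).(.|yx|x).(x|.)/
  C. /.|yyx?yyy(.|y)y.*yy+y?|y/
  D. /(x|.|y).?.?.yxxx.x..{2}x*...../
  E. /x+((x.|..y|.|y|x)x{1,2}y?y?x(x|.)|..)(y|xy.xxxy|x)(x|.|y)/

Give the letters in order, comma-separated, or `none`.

A → no match
B → match
C → no match
D → no match
E → no match — must start with 'x'

B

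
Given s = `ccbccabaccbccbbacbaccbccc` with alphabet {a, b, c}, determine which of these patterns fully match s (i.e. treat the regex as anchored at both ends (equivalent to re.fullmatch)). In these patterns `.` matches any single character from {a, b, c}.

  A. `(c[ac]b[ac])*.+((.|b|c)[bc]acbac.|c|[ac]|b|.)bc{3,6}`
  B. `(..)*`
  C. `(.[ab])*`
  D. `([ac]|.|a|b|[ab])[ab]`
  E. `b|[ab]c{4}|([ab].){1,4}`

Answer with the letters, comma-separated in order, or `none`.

A → match
B → no match
C → no match
D → no match
E → no match

A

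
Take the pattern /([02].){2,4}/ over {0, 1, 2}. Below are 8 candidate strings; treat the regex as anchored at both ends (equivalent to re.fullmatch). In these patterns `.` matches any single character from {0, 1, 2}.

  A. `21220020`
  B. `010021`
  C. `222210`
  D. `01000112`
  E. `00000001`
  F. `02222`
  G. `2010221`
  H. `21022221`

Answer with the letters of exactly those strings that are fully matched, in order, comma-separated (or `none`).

A → match
B → match
C → no match
D → no match
E → match
F → no match
G → no match
H → match

A, B, E, H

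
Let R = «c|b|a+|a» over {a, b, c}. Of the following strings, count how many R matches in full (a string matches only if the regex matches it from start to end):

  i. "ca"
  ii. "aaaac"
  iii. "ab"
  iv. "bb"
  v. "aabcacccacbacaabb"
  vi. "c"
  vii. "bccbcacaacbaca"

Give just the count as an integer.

i → no match
ii → no match
iii → no match
iv → no match
v → no match
vi → match
vii → no match
Total matched: 1

1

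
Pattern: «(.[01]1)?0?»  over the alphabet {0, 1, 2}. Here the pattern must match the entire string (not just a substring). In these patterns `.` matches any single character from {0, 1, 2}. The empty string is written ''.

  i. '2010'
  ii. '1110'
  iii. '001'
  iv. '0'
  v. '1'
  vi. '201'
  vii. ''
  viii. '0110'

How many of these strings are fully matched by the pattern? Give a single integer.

i → match
ii → match
iii → match
iv → match
v → no match
vi → match
vii → match
viii → match
Total matched: 7

7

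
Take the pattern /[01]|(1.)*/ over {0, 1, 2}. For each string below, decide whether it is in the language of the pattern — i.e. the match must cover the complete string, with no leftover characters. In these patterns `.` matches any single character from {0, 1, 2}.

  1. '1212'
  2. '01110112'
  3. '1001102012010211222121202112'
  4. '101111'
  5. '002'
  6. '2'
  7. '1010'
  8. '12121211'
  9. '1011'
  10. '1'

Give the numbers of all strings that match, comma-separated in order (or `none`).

1, 4, 7, 8, 9, 10

1. '1212' → match
2. '01110112' → no match
3 → no match
4. '101111' → match
5. '002' → no match
6. '2' → no match
7. '1010' → match
8. '12121211' → match
9. '1011' → match
10. '1' → match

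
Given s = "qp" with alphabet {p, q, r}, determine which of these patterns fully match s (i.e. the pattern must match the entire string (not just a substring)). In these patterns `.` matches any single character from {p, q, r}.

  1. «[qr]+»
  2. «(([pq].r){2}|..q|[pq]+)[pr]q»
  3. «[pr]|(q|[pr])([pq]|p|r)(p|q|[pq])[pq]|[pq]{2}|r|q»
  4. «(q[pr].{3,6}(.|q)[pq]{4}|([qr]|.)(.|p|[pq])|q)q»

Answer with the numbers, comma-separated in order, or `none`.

1 → no match
2 → no match — must end with "q"
3 → match
4 → no match — must end with "q"

3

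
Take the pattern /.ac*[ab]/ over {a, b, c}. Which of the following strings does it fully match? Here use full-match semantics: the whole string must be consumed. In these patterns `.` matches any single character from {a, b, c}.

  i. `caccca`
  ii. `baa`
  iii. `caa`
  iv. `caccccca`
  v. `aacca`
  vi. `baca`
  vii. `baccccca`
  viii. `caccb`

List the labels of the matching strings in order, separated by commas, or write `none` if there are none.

i, ii, iii, iv, v, vi, vii, viii

i → match
ii → match
iii → match
iv → match
v → match
vi → match
vii → match
viii → match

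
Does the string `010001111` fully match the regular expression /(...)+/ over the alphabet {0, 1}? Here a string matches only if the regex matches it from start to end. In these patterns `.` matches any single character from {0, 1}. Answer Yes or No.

Yes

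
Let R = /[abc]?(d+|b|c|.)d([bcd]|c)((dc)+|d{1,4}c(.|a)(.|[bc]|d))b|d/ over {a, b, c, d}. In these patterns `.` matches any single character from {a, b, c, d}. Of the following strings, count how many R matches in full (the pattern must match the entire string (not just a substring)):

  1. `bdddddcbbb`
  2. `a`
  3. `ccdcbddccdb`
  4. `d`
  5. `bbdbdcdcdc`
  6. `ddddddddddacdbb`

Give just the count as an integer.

1 → match
2 → no match
3 → no match
4 → match
5 → no match
6 → no match
Total matched: 2

2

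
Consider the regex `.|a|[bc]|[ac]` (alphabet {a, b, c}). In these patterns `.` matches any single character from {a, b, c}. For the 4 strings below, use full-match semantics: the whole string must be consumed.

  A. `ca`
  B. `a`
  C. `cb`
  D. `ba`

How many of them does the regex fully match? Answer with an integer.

1

A → no match
B → match
C → no match
D → no match
Total matched: 1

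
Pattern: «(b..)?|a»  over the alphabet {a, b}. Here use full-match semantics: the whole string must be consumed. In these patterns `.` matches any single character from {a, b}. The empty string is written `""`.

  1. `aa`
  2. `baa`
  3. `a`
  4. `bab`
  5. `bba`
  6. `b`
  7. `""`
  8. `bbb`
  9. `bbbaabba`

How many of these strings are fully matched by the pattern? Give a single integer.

1 → no match
2 → match
3 → match
4 → match
5 → match
6 → no match
7 → match
8 → match
9 → no match
Total matched: 6

6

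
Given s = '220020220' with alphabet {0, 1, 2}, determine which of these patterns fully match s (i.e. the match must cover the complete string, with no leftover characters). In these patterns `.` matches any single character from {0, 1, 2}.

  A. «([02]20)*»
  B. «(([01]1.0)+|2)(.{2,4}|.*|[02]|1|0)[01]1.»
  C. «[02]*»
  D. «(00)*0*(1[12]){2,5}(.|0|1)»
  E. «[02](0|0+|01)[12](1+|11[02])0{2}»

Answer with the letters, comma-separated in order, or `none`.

A → match
B → no match
C → match
D → no match
E → no match

A, C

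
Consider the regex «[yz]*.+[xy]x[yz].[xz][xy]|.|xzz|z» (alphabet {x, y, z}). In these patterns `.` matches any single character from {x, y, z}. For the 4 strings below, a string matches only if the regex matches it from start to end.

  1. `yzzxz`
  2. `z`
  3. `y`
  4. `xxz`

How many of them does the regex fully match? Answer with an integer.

2

1 → no match
2 → match
3 → match
4 → no match
Total matched: 2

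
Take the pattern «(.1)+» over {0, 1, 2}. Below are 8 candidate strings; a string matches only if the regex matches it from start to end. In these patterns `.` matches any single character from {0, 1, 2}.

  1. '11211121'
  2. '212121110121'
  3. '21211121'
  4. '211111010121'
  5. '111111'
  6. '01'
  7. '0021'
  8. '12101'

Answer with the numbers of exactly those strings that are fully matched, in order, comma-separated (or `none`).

1 → match
2 → match
3 → match
4 → match
5 → match
6 → match
7 → no match
8 → no match

1, 2, 3, 4, 5, 6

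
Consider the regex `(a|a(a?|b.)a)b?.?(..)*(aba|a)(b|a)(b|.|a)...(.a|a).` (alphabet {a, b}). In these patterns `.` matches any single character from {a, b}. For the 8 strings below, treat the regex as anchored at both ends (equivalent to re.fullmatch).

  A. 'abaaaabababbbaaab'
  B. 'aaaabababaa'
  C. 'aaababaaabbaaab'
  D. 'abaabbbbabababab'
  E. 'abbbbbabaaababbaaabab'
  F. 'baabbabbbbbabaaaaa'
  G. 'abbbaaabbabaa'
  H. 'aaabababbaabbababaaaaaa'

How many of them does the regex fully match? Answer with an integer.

7

A → match
B → match
C → match
D → match
E → match
F → no match — must start with 'a'
G → match
H → match
Total matched: 7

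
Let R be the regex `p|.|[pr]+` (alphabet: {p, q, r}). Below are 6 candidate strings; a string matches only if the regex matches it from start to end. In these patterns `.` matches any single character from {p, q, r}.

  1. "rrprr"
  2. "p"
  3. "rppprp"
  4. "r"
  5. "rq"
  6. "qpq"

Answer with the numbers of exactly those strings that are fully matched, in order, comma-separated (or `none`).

1 → match
2 → match
3 → match
4 → match
5 → no match
6 → no match

1, 2, 3, 4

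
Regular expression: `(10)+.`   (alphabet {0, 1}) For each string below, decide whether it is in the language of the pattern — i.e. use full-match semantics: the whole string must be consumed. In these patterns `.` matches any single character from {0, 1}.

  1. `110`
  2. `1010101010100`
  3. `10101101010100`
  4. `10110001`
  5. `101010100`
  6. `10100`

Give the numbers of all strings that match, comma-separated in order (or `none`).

1 → no match — must start with `10`
2 → match
3 → no match
4 → no match
5 → match
6 → match

2, 5, 6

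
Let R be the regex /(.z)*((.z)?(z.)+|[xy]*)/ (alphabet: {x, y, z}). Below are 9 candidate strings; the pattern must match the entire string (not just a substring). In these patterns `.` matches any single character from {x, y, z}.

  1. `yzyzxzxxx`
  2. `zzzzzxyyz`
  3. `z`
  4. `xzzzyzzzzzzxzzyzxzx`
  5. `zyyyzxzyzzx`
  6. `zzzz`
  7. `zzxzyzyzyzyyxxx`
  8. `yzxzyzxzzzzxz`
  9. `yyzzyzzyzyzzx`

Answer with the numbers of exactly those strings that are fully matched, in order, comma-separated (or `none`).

1 → match
2 → no match
3 → no match
4 → no match
5 → no match
6 → match
7 → match
8 → no match
9 → no match

1, 6, 7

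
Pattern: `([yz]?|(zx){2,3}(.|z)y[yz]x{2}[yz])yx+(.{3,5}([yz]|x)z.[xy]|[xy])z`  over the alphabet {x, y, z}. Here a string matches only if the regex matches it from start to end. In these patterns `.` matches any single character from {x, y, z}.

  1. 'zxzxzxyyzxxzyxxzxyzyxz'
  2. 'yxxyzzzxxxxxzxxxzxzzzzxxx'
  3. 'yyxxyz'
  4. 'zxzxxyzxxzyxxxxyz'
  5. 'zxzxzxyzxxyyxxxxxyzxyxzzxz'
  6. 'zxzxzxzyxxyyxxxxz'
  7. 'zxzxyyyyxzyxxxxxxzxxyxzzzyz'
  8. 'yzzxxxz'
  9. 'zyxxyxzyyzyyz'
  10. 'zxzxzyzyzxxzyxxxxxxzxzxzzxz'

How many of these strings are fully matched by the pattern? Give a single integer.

1 → match
2 → no match — must end with 'z'
3. 'yyxxyz' → match
4 → match
5 → no match
6 → no match
7 → no match
8. 'yzzxxxz' → no match
9 → match
10 → no match
Total matched: 4

4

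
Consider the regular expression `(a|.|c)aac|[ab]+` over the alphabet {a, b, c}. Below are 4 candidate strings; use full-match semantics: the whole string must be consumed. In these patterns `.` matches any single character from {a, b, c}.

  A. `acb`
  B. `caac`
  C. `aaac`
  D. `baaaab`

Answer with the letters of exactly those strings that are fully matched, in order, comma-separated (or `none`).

A → no match
B → match
C → match
D → match

B, C, D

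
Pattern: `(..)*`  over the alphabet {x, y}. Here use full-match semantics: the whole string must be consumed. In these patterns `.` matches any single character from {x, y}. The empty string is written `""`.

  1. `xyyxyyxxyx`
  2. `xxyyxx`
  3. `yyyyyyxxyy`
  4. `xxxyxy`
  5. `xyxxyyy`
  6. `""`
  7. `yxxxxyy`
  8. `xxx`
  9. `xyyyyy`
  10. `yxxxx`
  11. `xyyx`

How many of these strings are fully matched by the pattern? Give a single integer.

7

1. `xyyxyyxxyx` → match
2. `xxyyxx` → match
3. `yyyyyyxxyy` → match
4. `xxxyxy` → match
5. `xyxxyyy` → no match
6. `""` → match
7. `yxxxxyy` → no match
8. `xxx` → no match
9. `xyyyyy` → match
10. `yxxxx` → no match
11. `xyyx` → match
Total matched: 7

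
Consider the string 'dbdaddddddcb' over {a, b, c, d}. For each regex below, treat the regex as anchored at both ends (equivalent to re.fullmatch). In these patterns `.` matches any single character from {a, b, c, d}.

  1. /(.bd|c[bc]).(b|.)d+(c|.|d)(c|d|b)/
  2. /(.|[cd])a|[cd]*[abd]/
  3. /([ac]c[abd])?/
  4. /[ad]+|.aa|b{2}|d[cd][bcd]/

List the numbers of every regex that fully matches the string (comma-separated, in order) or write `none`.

1 → match
2 → no match
3 → no match
4 → no match

1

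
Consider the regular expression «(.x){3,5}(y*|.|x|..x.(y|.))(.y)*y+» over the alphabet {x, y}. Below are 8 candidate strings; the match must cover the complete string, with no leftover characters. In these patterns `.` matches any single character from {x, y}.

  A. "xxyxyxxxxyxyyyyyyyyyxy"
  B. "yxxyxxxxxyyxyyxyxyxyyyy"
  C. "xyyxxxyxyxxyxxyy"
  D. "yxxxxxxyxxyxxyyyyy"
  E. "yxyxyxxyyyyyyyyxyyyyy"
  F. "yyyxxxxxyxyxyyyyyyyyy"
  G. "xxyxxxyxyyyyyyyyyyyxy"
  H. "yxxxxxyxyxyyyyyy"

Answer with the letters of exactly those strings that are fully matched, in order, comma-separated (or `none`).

A → no match
B → no match
C → no match
D → no match
E → match
F → no match
G → no match
H → match

E, H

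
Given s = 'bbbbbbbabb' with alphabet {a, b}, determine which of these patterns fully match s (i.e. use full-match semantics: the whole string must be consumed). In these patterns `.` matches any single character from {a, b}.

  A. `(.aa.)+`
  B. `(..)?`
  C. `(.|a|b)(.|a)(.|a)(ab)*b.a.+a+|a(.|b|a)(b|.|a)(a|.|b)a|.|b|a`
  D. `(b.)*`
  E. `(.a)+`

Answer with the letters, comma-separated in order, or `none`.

A → no match
B → no match
C → no match
D → match
E → no match — must end with 'a'

D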